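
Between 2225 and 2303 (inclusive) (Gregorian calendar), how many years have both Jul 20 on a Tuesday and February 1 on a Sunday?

2

Check each year's weekday for Jul 20 and February 1:
  2225: Wed/Tue  2226: Thu/Wed  2227: Fri/Thu  2228: Sun/Fri  2229: Mon/Sun  2230: Tue/Mon  2231: Wed/Tue  2232: Fri/Wed  2233: Sat/Fri  2234: Sun/Sat  2235: Mon/Sun  2236: Wed/Mon  2237: Thu/Wed  2238: Fri/Thu  …(51 more)…  2290: Sun/Sat  2291: Mon/Sun  2292: Wed/Mon  2293: Thu/Wed  2294: Fri/Thu  2295: Sat/Fri  2296: Mon/Sat  2297: Tue/Mon  2298: Wed/Tue  2299: Thu/Wed  2300: Fri/Thu  2301: Sat/Fri  2302: Sun/Sat  2303: Mon/Sun
Both conditions hold in: 2252, 2280 — 2.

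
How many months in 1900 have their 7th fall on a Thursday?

Check the 7th of each month of 1900: Jan 7: Sun, Feb 7: Wed, Mar 7: Wed, Apr 7: Sat, May 7: Mon, Jun 7: Thu, Jul 7: Sat, Aug 7: Tue, Sep 7: Fri, Oct 7: Sun, Nov 7: Wed, Dec 7: Fri.
Thursday occurs in June — 1 month.

1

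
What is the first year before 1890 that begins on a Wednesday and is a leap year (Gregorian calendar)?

Jan 1 advances by 2 weekdays after a leap year and by 1 after a common year.
1890: Jan 1 is Wednesday.
1889: Tuesday
1888: Sunday (leap)
1887: Saturday
1886: Friday
1885: Thursday
1884: Tuesday (leap)
1883: Monday
1882: Sunday
1881: Saturday
1880: Thursday (leap)
1879: Wednesday
1878: Tuesday
1877: Monday
1876: Saturday (leap)
1875: Friday
1874: Thursday
1873: Wednesday
1872: Monday (leap)
1871: Sunday
1870: Saturday
1869: Friday
1868: Wednesday (leap)
1868 begins on a Wednesday and is a leap year.

1868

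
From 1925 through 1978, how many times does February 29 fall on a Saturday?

Leap years in 1925–1978: 13 of them.
Feb 29 weekday advances by 5 (mod 7) from one leap year to the next four years later (or differs when a century non-leap intervenes).
Leap-day weekdays: 1928:Wed 1932:Mon 1936:Sat✓ 1940:Thu 1944:Tue 1948:Sun 1952:Fri 1956:Wed 1960:Mon 1964:Sat✓ 1968:Thu 1972:Tue 1976:Sun
Saturday: 1936, 1964 → 2.

2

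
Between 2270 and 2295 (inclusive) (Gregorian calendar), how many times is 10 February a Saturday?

4

Track 10 February's weekday year by year (advancing +1, or +2 across a Feb 29):
  2270: Thu  2271: Fri (+1)  2272: Sat (+1) ✓  2273: Mon (+2)  2274: Tue (+1)
  2275: Wed (+1)  2276: Thu (+1)  2277: Sat (+2) ✓  2278: Sun (+1)  2279: Mon (+1)
  2280: Tue (+1)  2281: Thu (+2)  2282: Fri (+1)  2283: Sat (+1) ✓  2284: Sun (+1)
  2285: Tue (+2)  2286: Wed (+1)  2287: Thu (+1)  2288: Fri (+1)  2289: Sun (+2)
  2290: Mon (+1)  2291: Tue (+1)  2292: Wed (+1)  2293: Fri (+2)  2294: Sat (+1) ✓
  2295: Sun (+1)
Saturday years: 2272, 2277, 2283, 2294 — 4 in total.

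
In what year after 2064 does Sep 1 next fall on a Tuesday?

2065

From one year to the next, a fixed date's weekday advances by 1, or by 2 when a Feb 29 lies between the two dates.
2064: September 1 is Monday.
2065: Tuesday (+1)
Sep 1 falls on a Tuesday in 2065.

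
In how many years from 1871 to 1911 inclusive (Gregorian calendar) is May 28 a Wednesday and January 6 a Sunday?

Check each year's weekday for May 28 and January 6:
  1871: Sun/Fri  1872: Tue/Sat  1873: Wed/Mon  1874: Thu/Tue  1875: Fri/Wed  1876: Sun/Thu  1877: Mon/Sat  1878: Tue/Sun  1879: Wed/Mon  1880: Fri/Tue  1881: Sat/Thu  1882: Sun/Fri  1883: Mon/Sat  1884: Wed/Sun ✓  …(13 more)…  1898: Sat/Thu  1899: Sun/Fri  1900: Mon/Sat  1901: Tue/Sun  1902: Wed/Mon  1903: Thu/Tue  1904: Sat/Wed  1905: Sun/Fri  1906: Mon/Sat  1907: Tue/Sun  1908: Thu/Mon  1909: Fri/Wed  1910: Sat/Thu  1911: Sun/Fri
Both conditions hold in: 1884 — 1.

1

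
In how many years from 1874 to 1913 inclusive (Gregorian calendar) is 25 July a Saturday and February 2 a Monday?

4

Check each year's weekday for 25 July and February 2:
  1874: Sat/Mon ✓  1875: Sun/Tue  1876: Tue/Wed  1877: Wed/Fri  1878: Thu/Sat  1879: Fri/Sun  1880: Sun/Mon  1881: Mon/Wed  1882: Tue/Thu  1883: Wed/Fri  1884: Fri/Sat  1885: Sat/Mon ✓  1886: Sun/Tue  1887: Mon/Wed  …(12 more)…  1900: Wed/Fri  1901: Thu/Sat  1902: Fri/Sun  1903: Sat/Mon ✓  1904: Mon/Tue  1905: Tue/Thu  1906: Wed/Fri  1907: Thu/Sat  1908: Sat/Sun  1909: Sun/Tue  1910: Mon/Wed  1911: Tue/Thu  1912: Thu/Fri  1913: Fri/Sun
Both conditions hold in: 1874, 1885, 1891, 1903 — 4.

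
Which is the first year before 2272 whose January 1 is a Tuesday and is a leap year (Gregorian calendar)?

Jan 1 advances by 2 weekdays after a leap year and by 1 after a common year.
2272: Jan 1 is Monday (leap).
2271: Sunday
2270: Saturday
2269: Friday
2268: Wednesday (leap)
2267: Tuesday
2266: Monday
2265: Sunday
2264: Friday (leap)
2263: Thursday
2262: Wednesday
2261: Tuesday
2260: Sunday (leap)
2259: Saturday
2258: Friday
2257: Thursday
2256: Tuesday (leap)
2256 begins on a Tuesday and is a leap year.

2256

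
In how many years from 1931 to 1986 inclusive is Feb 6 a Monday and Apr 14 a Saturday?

2

Check each year's weekday for Feb 6 and Apr 14:
  1931: Fri/Tue  1932: Sat/Thu  1933: Mon/Fri  1934: Tue/Sat  1935: Wed/Sun  1936: Thu/Tue  1937: Sat/Wed  1938: Sun/Thu  1939: Mon/Fri  1940: Tue/Sun  1941: Thu/Mon  1942: Fri/Tue  1943: Sat/Wed  1944: Sun/Fri  …(28 more)…  1973: Tue/Sat  1974: Wed/Sun  1975: Thu/Mon  1976: Fri/Wed  1977: Sun/Thu  1978: Mon/Fri  1979: Tue/Sat  1980: Wed/Mon  1981: Fri/Tue  1982: Sat/Wed  1983: Sun/Thu  1984: Mon/Sat ✓  1985: Wed/Sun  1986: Thu/Mon
Both conditions hold in: 1956, 1984 — 2.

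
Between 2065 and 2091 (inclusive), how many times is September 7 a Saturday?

4

Track September 7's weekday year by year (advancing +1, or +2 across a Feb 29):
  2065: Mon  2066: Tue (+1)  2067: Wed (+1)  2068: Fri (+2)  2069: Sat (+1) ✓
  2070: Sun (+1)  2071: Mon (+1)  2072: Wed (+2)  2073: Thu (+1)  2074: Fri (+1)
  2075: Sat (+1) ✓  2076: Mon (+2)  2077: Tue (+1)  2078: Wed (+1)  2079: Thu (+1)
  2080: Sat (+2) ✓  2081: Sun (+1)  2082: Mon (+1)  2083: Tue (+1)  2084: Thu (+2)
  2085: Fri (+1)  2086: Sat (+1) ✓  2087: Sun (+1)  2088: Tue (+2)  2089: Wed (+1)
  2090: Thu (+1)  2091: Fri (+1)
Saturday years: 2069, 2075, 2080, 2086 — 4 in total.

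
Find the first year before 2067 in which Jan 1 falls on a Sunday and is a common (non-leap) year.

2062

Jan 1 advances by 2 weekdays after a leap year and by 1 after a common year.
2067: Jan 1 is Saturday.
2066: Friday
2065: Thursday
2064: Tuesday (leap)
2063: Monday
2062: Sunday
2062 begins on a Sunday and is a common year.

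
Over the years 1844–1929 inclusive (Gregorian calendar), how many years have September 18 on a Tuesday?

13

Track September 18's weekday year by year (advancing +1, or +2 across a Feb 29):
  1844: Wed  1845: Thu (+1)  1846: Fri (+1)  1847: Sat (+1)  1848: Mon (+2)
  1849: Tue (+1) ✓  1850: Wed (+1)  1851: Thu (+1)  1852: Sat (+2)  1853: Sun (+1)
  1854: Mon (+1)  1855: Tue (+1) ✓  1856: Thu (+2)  1857: Fri (+1)  … (58 more years) …
  1916: Mon (+2)  1917: Tue (+1) ✓  1918: Wed (+1)  1919: Thu (+1)  1920: Sat (+2)
  1921: Sun (+1)  1922: Mon (+1)  1923: Tue (+1) ✓  1924: Thu (+2)  1925: Fri (+1)
  1926: Sat (+1)  1927: Sun (+1)  1928: Tue (+2) ✓  1929: Wed (+1)
Tuesday years: 1849, 1855, 1860, 1866, 1877, 1883, 1888, 1894, 1900, 1906, 1917, 1923, 1928 — 13 in total.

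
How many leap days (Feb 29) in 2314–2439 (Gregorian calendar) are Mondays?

4

Leap years in 2314–2439: 31 of them.
Feb 29 weekday advances by 5 (mod 7) from one leap year to the next four years later (or differs when a century non-leap intervenes).
Leap-day weekdays: 2316:Tue 2320:Sun 2324:Fri 2328:Wed 2332:Mon✓ 2336:Sat 2340:Thu 2344:Tue 2348:Sun 2352:Fri 2356:Wed 2360:Mon✓ 2364:Sat …(5 more)… 2388:Mon✓ 2392:Sat 2396:Thu 2400:Tue 2404:Sun 2408:Fri 2412:Wed 2416:Mon✓ 2420:Sat 2424:Thu 2428:Tue 2432:Sun 2436:Fri
Monday: 2332, 2360, 2388, 2416 → 4.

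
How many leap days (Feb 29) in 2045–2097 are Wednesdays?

2

Leap years in 2045–2097: 13 of them.
Feb 29 weekday advances by 5 (mod 7) from one leap year to the next four years later (or differs when a century non-leap intervenes).
Leap-day weekdays: 2048:Sat 2052:Thu 2056:Tue 2060:Sun 2064:Fri 2068:Wed✓ 2072:Mon 2076:Sat 2080:Thu 2084:Tue 2088:Sun 2092:Fri 2096:Wed✓
Wednesday: 2068, 2096 → 2.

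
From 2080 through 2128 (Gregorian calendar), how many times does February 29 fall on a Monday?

1

Leap years in 2080–2128: 12 of them.
Feb 29 weekday advances by 5 (mod 7) from one leap year to the next four years later (or differs when a century non-leap intervenes).
Leap-day weekdays: 2080:Thu 2084:Tue 2088:Sun 2092:Fri 2096:Wed 2104:Fri 2108:Wed 2112:Mon✓ 2116:Sat 2120:Thu 2124:Tue 2128:Sun
Monday: 2112 → 1.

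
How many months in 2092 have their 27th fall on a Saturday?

2

Check the 27th of each month of 2092: Jan 27: Sun, Feb 27: Wed, Mar 27: Thu, Apr 27: Sun, May 27: Tue, Jun 27: Fri, Jul 27: Sun, Aug 27: Wed, Sep 27: Sat, Oct 27: Mon, Nov 27: Thu, Dec 27: Sat.
Saturday occurs in September, December — 2 months.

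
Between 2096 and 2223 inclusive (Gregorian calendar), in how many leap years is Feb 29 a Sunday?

3

Leap years in 2096–2223: 30 of them.
Feb 29 weekday advances by 5 (mod 7) from one leap year to the next four years later (or differs when a century non-leap intervenes).
Leap-day weekdays: 2096:Wed 2104:Fri 2108:Wed 2112:Mon 2116:Sat 2120:Thu 2124:Tue 2128:Sun✓ 2132:Fri 2136:Wed 2140:Mon 2144:Sat 2148:Thu …(4 more)… 2168:Mon 2172:Sat 2176:Thu 2180:Tue 2184:Sun✓ 2188:Fri 2192:Wed 2196:Mon 2204:Wed 2208:Mon 2212:Sat 2216:Thu 2220:Tue
Sunday: 2128, 2156, 2184 → 3.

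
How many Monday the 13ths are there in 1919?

Check the 13th of each month of 1919: Jan 13: Mon, Feb 13: Thu, Mar 13: Thu, Apr 13: Sun, May 13: Tue, Jun 13: Fri, Jul 13: Sun, Aug 13: Wed, Sep 13: Sat, Oct 13: Mon, Nov 13: Thu, Dec 13: Sat.
Monday occurs in January, October — 2 months.

2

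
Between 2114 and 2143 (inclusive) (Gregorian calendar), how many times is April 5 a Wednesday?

4

Track April 5's weekday year by year (advancing +1, or +2 across a Feb 29):
  2114: Thu  2115: Fri (+1)  2116: Sun (+2)  2117: Mon (+1)  2118: Tue (+1)
  2119: Wed (+1) ✓  2120: Fri (+2)  2121: Sat (+1)  2122: Sun (+1)  2123: Mon (+1)
  2124: Wed (+2) ✓  2125: Thu (+1)  2126: Fri (+1)  2127: Sat (+1)  2128: Mon (+2)
  2129: Tue (+1)  2130: Wed (+1) ✓  2131: Thu (+1)  2132: Sat (+2)  2133: Sun (+1)
  2134: Mon (+1)  2135: Tue (+1)  2136: Thu (+2)  2137: Fri (+1)  2138: Sat (+1)
  2139: Sun (+1)  2140: Tue (+2)  2141: Wed (+1) ✓  2142: Thu (+1)  2143: Fri (+1)
Wednesday years: 2119, 2124, 2130, 2141 — 4 in total.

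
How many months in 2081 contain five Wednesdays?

5

A month of length L has five Wednesdays iff its first Wednesday is on day ≤ L−28 (so day 1–3 in a 31-day month, 1–2 in a 30-day month, day 1 in a leap February).
Checking each month of 2081: Jan starts Wed (31d) ✓; Feb starts Sat (28d); Mar starts Sat (31d); Apr starts Tue (30d) ✓; May starts Thu (31d); Jun starts Sun (30d); Jul starts Tue (31d) ✓; Aug starts Fri (31d); Sep starts Mon (30d); Oct starts Wed (31d) ✓; Nov starts Sat (30d); Dec starts Mon (31d) ✓.
Five-Wednesday months: January, April, July, October, December → 5.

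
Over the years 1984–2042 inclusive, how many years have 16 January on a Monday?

9

Track 16 January's weekday year by year (advancing +1, or +2 across a Feb 29):
  1984: Mon ✓  1985: Wed (+2)  1986: Thu (+1)  1987: Fri (+1)  1988: Sat (+1)
  1989: Mon (+2) ✓  1990: Tue (+1)  1991: Wed (+1)  1992: Thu (+1)  1993: Sat (+2)
  1994: Sun (+1)  1995: Mon (+1) ✓  1996: Tue (+1)  1997: Thu (+2)  … (31 more years) …
  2029: Tue (+2)  2030: Wed (+1)  2031: Thu (+1)  2032: Fri (+1)  2033: Sun (+2)
  2034: Mon (+1) ✓  2035: Tue (+1)  2036: Wed (+1)  2037: Fri (+2)  2038: Sat (+1)
  2039: Sun (+1)  2040: Mon (+1) ✓  2041: Wed (+2)  2042: Thu (+1)
Monday years: 1984, 1989, 1995, 2006, 2012, 2017, 2023, 2034, 2040 — 9 in total.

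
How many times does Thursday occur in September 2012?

4

September 2012 has 30 days and begins on Saturday.
The first Thursday is September 6.
Thursdays fall on 6, 13, 20, 27 — that's 4.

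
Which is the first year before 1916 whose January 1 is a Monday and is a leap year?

1912

Jan 1 advances by 2 weekdays after a leap year and by 1 after a common year.
1916: Jan 1 is Saturday (leap).
1915: Friday
1914: Thursday
1913: Wednesday
1912: Monday (leap)
1912 begins on a Monday and is a leap year.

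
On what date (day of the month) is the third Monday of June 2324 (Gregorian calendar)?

16

June 1, 2324 is a Sunday, so the first Monday is the 2nd.
The third Monday is 2 + 14 = 16.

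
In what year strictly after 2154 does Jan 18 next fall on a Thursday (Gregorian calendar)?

2159

From one year to the next, a fixed date's weekday advances by 1, or by 2 when a Feb 29 lies between the two dates.
2154: January 18 is Friday.
2155: Saturday (+1)
2156: Sunday (+1)
2157: Tuesday (+2)
2158: Wednesday (+1)
2159: Thursday (+1)
Jan 18 falls on a Thursday in 2159.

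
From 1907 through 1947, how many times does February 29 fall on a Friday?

Leap years in 1907–1947: 10 of them.
Feb 29 weekday advances by 5 (mod 7) from one leap year to the next four years later (or differs when a century non-leap intervenes).
Leap-day weekdays: 1908:Sat 1912:Thu 1916:Tue 1920:Sun 1924:Fri✓ 1928:Wed 1932:Mon 1936:Sat 1940:Thu 1944:Tue
Friday: 1924 → 1.

1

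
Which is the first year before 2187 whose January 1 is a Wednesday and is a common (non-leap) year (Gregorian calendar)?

2183

Jan 1 advances by 2 weekdays after a leap year and by 1 after a common year.
2187: Jan 1 is Monday.
2186: Sunday
2185: Saturday
2184: Thursday (leap)
2183: Wednesday
2183 begins on a Wednesday and is a common year.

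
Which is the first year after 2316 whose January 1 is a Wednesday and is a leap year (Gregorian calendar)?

2336

Jan 1 advances by 2 weekdays after a leap year and by 1 after a common year.
2316: Jan 1 is Saturday (leap).
2317: Monday
2318: Tuesday
2319: Wednesday
2320: Thursday (leap)
2321: Saturday
2322: Sunday
2323: Monday
2324: Tuesday (leap)
2325: Thursday
2326: Friday
2327: Saturday
2328: Sunday (leap)
2329: Tuesday
2330: Wednesday
2331: Thursday
2332: Friday (leap)
2333: Sunday
2334: Monday
2335: Tuesday
2336: Wednesday (leap)
2336 begins on a Wednesday and is a leap year.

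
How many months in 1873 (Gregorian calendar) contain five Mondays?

4

A month of length L has five Mondays iff its first Monday is on day ≤ L−28 (so day 1–3 in a 31-day month, 1–2 in a 30-day month, day 1 in a leap February).
Checking each month of 1873: Jan starts Wed (31d); Feb starts Sat (28d); Mar starts Sat (31d) ✓; Apr starts Tue (30d); May starts Thu (31d); Jun starts Sun (30d) ✓; Jul starts Tue (31d); Aug starts Fri (31d); Sep starts Mon (30d) ✓; Oct starts Wed (31d); Nov starts Sat (30d); Dec starts Mon (31d) ✓.
Five-Monday months: March, June, September, December → 4.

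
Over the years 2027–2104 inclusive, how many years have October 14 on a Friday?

Track October 14's weekday year by year (advancing +1, or +2 across a Feb 29):
  2027: Thu  2028: Sat (+2)  2029: Sun (+1)  2030: Mon (+1)  2031: Tue (+1)
  2032: Thu (+2)  2033: Fri (+1) ✓  2034: Sat (+1)  2035: Sun (+1)  2036: Tue (+2)
  2037: Wed (+1)  2038: Thu (+1)  2039: Fri (+1) ✓  2040: Sun (+2)  … (50 more years) …
  2091: Sun (+1)  2092: Tue (+2)  2093: Wed (+1)  2094: Thu (+1)  2095: Fri (+1) ✓
  2096: Sun (+2)  2097: Mon (+1)  2098: Tue (+1)  2099: Wed (+1)  2100: Thu (+1)
  2101: Fri (+1) ✓  2102: Sat (+1)  2103: Sun (+1)  2104: Tue (+2)
Friday years: 2033, 2039, 2044, 2050, 2061, 2067, 2072, 2078, 2089, 2095, 2101 — 11 in total.

11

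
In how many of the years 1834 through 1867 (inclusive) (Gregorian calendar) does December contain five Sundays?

15

December has 31 days; it has five Sundays when Sunday falls among the first (month-length − 28) days — i.e. when December 1 is one of Sunday/Saturday/Friday.
December 1 by year: 1834:Mon 1835:Tue 1836:Thu 1837:Fri✓ 1838:Sat✓ 1839:Sun✓ 1840:Tue 1841:Wed 1842:Thu 1843:Fri✓ 1844:Sun✓ 1845:Mon 1846:Tue 1847:Wed 1848:Fri✓ …(4 more)… 1853:Thu 1854:Fri✓ 1855:Sat✓ 1856:Mon 1857:Tue 1858:Wed 1859:Thu 1860:Sat✓ 1861:Sun✓ 1862:Mon 1863:Tue 1864:Thu 1865:Fri✓ 1866:Sat✓ 1867:Sun✓
Years with five Sundays: 1837, 1838, 1839, 1843, 1844, 1848, 1849, 1850, 1854, 1855, 1860, 1861, 1865, 1866, 1867 → 15.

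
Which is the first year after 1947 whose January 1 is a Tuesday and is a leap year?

Jan 1 advances by 2 weekdays after a leap year and by 1 after a common year.
1947: Jan 1 is Wednesday.
1948: Thursday (leap)
1949: Saturday
1950: Sunday
1951: Monday
1952: Tuesday (leap)
1952 begins on a Tuesday and is a leap year.

1952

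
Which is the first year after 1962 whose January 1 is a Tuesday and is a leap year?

1980

Jan 1 advances by 2 weekdays after a leap year and by 1 after a common year.
1962: Jan 1 is Monday.
1963: Tuesday
1964: Wednesday (leap)
1965: Friday
1966: Saturday
1967: Sunday
1968: Monday (leap)
1969: Wednesday
1970: Thursday
1971: Friday
1972: Saturday (leap)
1973: Monday
1974: Tuesday
1975: Wednesday
1976: Thursday (leap)
1977: Saturday
1978: Sunday
1979: Monday
1980: Tuesday (leap)
1980 begins on a Tuesday and is a leap year.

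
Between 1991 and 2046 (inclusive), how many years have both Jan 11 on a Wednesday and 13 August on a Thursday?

0

Check each year's weekday for Jan 11 and 13 August:
  1991: Fri/Tue  1992: Sat/Thu  1993: Mon/Fri  1994: Tue/Sat  1995: Wed/Sun  1996: Thu/Tue  1997: Sat/Wed  1998: Sun/Thu  1999: Mon/Fri  2000: Tue/Sun  2001: Thu/Mon  2002: Fri/Tue  2003: Sat/Wed  2004: Sun/Fri  …(28 more)…  2033: Tue/Sat  2034: Wed/Sun  2035: Thu/Mon  2036: Fri/Wed  2037: Sun/Thu  2038: Mon/Fri  2039: Tue/Sat  2040: Wed/Mon  2041: Fri/Tue  2042: Sat/Wed  2043: Sun/Thu  2044: Mon/Sat  2045: Wed/Sun  2046: Thu/Mon
Both conditions hold in: no year — 0.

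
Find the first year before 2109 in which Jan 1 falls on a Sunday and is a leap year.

Jan 1 advances by 2 weekdays after a leap year and by 1 after a common year.
2109: Jan 1 is Tuesday.
2108: Sunday (leap)
2108 begins on a Sunday and is a leap year.

2108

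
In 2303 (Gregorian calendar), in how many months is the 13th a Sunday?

Check the 13th of each month of 2303: Jan 13: Tue, Feb 13: Fri, Mar 13: Fri, Apr 13: Mon, May 13: Wed, Jun 13: Sat, Jul 13: Mon, Aug 13: Thu, Sep 13: Sun, Oct 13: Tue, Nov 13: Fri, Dec 13: Sun.
Sunday occurs in September, December — 2 months.

2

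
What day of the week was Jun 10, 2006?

January 1, 2006 is a Sunday.
June 10 is day 161 of the year, i.e. 160 days after Jan 1.
160 mod 7 = 6, so advance 6 weekdays from Sunday: Saturday.

Saturday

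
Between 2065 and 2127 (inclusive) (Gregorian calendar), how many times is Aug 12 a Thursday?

9

Track Aug 12's weekday year by year (advancing +1, or +2 across a Feb 29):
  2065: Wed  2066: Thu (+1) ✓  2067: Fri (+1)  2068: Sun (+2)  2069: Mon (+1)
  2070: Tue (+1)  2071: Wed (+1)  2072: Fri (+2)  2073: Sat (+1)  2074: Sun (+1)
  2075: Mon (+1)  2076: Wed (+2)  2077: Thu (+1) ✓  2078: Fri (+1)  … (35 more years) …
  2114: Sun (+1)  2115: Mon (+1)  2116: Wed (+2)  2117: Thu (+1) ✓  2118: Fri (+1)
  2119: Sat (+1)  2120: Mon (+2)  2121: Tue (+1)  2122: Wed (+1)  2123: Thu (+1) ✓
  2124: Sat (+2)  2125: Sun (+1)  2126: Mon (+1)  2127: Tue (+1)
Thursday years: 2066, 2077, 2083, 2088, 2094, 2100, 2106, 2117, 2123 — 9 in total.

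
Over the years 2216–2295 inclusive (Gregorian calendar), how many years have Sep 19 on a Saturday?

11

Track Sep 19's weekday year by year (advancing +1, or +2 across a Feb 29):
  2216: Thu  2217: Fri (+1)  2218: Sat (+1) ✓  2219: Sun (+1)  2220: Tue (+2)
  2221: Wed (+1)  2222: Thu (+1)  2223: Fri (+1)  2224: Sun (+2)  2225: Mon (+1)
  2226: Tue (+1)  2227: Wed (+1)  2228: Fri (+2)  2229: Sat (+1) ✓  … (52 more years) …
  2282: Tue (+1)  2283: Wed (+1)  2284: Fri (+2)  2285: Sat (+1) ✓  2286: Sun (+1)
  2287: Mon (+1)  2288: Wed (+2)  2289: Thu (+1)  2290: Fri (+1)  2291: Sat (+1) ✓
  2292: Mon (+2)  2293: Tue (+1)  2294: Wed (+1)  2295: Thu (+1)
Saturday years: 2218, 2229, 2235, 2240, 2246, 2257, 2263, 2268, 2274, 2285, 2291 — 11 in total.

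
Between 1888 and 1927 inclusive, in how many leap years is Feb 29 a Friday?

1

Leap years in 1888–1927: 9 of them.
Feb 29 weekday advances by 5 (mod 7) from one leap year to the next four years later (or differs when a century non-leap intervenes).
Leap-day weekdays: 1888:Wed 1892:Mon 1896:Sat 1904:Mon 1908:Sat 1912:Thu 1916:Tue 1920:Sun 1924:Fri✓
Friday: 1924 → 1.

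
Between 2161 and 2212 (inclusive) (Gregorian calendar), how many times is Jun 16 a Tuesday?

9

Track Jun 16's weekday year by year (advancing +1, or +2 across a Feb 29):
  2161: Tue ✓  2162: Wed (+1)  2163: Thu (+1)  2164: Sat (+2)  2165: Sun (+1)
  2166: Mon (+1)  2167: Tue (+1) ✓  2168: Thu (+2)  2169: Fri (+1)  2170: Sat (+1)
  2171: Sun (+1)  2172: Tue (+2) ✓  2173: Wed (+1)  2174: Thu (+1)  … (24 more years) …
  2199: Sun (+1)  2200: Mon (+1)  2201: Tue (+1) ✓  2202: Wed (+1)  2203: Thu (+1)
  2204: Sat (+2)  2205: Sun (+1)  2206: Mon (+1)  2207: Tue (+1) ✓  2208: Thu (+2)
  2209: Fri (+1)  2210: Sat (+1)  2211: Sun (+1)  2212: Tue (+2) ✓
Tuesday years: 2161, 2167, 2172, 2178, 2189, 2195, 2201, 2207, 2212 — 9 in total.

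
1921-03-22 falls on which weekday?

Tuesday

January 1, 1921 is a Saturday.
March 22 is day 81 of the year, i.e. 80 days after Jan 1.
80 mod 7 = 3, so advance 3 weekdays from Saturday: Tuesday.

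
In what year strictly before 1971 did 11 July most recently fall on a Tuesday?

1967

From one year to the next, a fixed date's weekday advances by 1, or by 2 when a Feb 29 lies between the two dates.
1971: July 11 is Sunday.
1970: Saturday (−1)
1969: Friday (−1)
1968: Thursday (−1)
1967: Tuesday (−2)
11 July falls on a Tuesday in 1967.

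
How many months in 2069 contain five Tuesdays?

A month of length L has five Tuesdays iff its first Tuesday is on day ≤ L−28 (so day 1–3 in a 31-day month, 1–2 in a 30-day month, day 1 in a leap February).
Checking each month of 2069: Jan starts Tue (31d) ✓; Feb starts Fri (28d); Mar starts Fri (31d); Apr starts Mon (30d) ✓; May starts Wed (31d); Jun starts Sat (30d); Jul starts Mon (31d) ✓; Aug starts Thu (31d); Sep starts Sun (30d); Oct starts Tue (31d) ✓; Nov starts Fri (30d); Dec starts Sun (31d) ✓.
Five-Tuesday months: January, April, July, October, December → 5.

5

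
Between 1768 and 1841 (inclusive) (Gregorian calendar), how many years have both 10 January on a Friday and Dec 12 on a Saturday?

Check each year's weekday for 10 January and Dec 12:
  1768: Sun/Mon  1769: Tue/Tue  1770: Wed/Wed  1771: Thu/Thu  1772: Fri/Sat ✓  1773: Sun/Sun  1774: Mon/Mon  1775: Tue/Tue  1776: Wed/Thu  1777: Fri/Fri  1778: Sat/Sat  1779: Sun/Sun  1780: Mon/Tue  1781: Wed/Wed  …(46 more)…  1828: Thu/Fri  1829: Sat/Sat  1830: Sun/Sun  1831: Mon/Mon  1832: Tue/Wed  1833: Thu/Thu  1834: Fri/Fri  1835: Sat/Sat  1836: Sun/Mon  1837: Tue/Tue  1838: Wed/Wed  1839: Thu/Thu  1840: Fri/Sat ✓  1841: Sun/Sun
Both conditions hold in: 1772, 1812, 1840 — 3.

3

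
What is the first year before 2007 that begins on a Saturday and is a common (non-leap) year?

2005

Jan 1 advances by 2 weekdays after a leap year and by 1 after a common year.
2007: Jan 1 is Monday.
2006: Sunday
2005: Saturday
2005 begins on a Saturday and is a common year.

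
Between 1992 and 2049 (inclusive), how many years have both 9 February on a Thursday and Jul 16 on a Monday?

2

Check each year's weekday for 9 February and Jul 16:
  1992: Sun/Thu  1993: Tue/Fri  1994: Wed/Sat  1995: Thu/Sun  1996: Fri/Tue  1997: Sun/Wed  1998: Mon/Thu  1999: Tue/Fri  2000: Wed/Sun  2001: Fri/Mon  2002: Sat/Tue  2003: Sun/Wed  2004: Mon/Fri  2005: Wed/Sat  …(30 more)…  2036: Sat/Wed  2037: Mon/Thu  2038: Tue/Fri  2039: Wed/Sat  2040: Thu/Mon ✓  2041: Sat/Tue  2042: Sun/Wed  2043: Mon/Thu  2044: Tue/Sat  2045: Thu/Sun  2046: Fri/Mon  2047: Sat/Tue  2048: Sun/Thu  2049: Tue/Fri
Both conditions hold in: 2012, 2040 — 2.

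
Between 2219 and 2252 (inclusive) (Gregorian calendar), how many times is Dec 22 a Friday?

Track Dec 22's weekday year by year (advancing +1, or +2 across a Feb 29):
  2219: Wed  2220: Fri (+2) ✓  2221: Sat (+1)  2222: Sun (+1)  2223: Mon (+1)
  2224: Wed (+2)  2225: Thu (+1)  2226: Fri (+1) ✓  2227: Sat (+1)  2228: Mon (+2)
  2229: Tue (+1)  2230: Wed (+1)  2231: Thu (+1)  2232: Sat (+2)  … (6 more years) …
  2239: Sun (+1)  2240: Tue (+2)  2241: Wed (+1)  2242: Thu (+1)  2243: Fri (+1) ✓
  2244: Sun (+2)  2245: Mon (+1)  2246: Tue (+1)  2247: Wed (+1)  2248: Fri (+2) ✓
  2249: Sat (+1)  2250: Sun (+1)  2251: Mon (+1)  2252: Wed (+2)
Friday years: 2220, 2226, 2237, 2243, 2248 — 5 in total.

5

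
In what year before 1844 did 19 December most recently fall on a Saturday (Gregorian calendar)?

1840

From one year to the next, a fixed date's weekday advances by 1, or by 2 when a Feb 29 lies between the two dates.
1844: December 19 is Thursday.
1843: Tuesday (−2)
1842: Monday (−1)
1841: Sunday (−1)
1840: Saturday (−1)
19 December falls on a Saturday in 1840.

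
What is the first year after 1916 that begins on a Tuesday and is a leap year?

Jan 1 advances by 2 weekdays after a leap year and by 1 after a common year.
1916: Jan 1 is Saturday (leap).
1917: Monday
1918: Tuesday
1919: Wednesday
1920: Thursday (leap)
1921: Saturday
1922: Sunday
1923: Monday
1924: Tuesday (leap)
1924 begins on a Tuesday and is a leap year.

1924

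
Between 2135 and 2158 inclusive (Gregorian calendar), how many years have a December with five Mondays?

December has 31 days; it has five Mondays when Monday falls among the first (month-length − 28) days — i.e. when December 1 is one of Monday/Sunday/Saturday.
December 1 by year: 2135:Thu 2136:Sat✓ 2137:Sun✓ 2138:Mon✓ 2139:Tue 2140:Thu 2141:Fri 2142:Sat✓ 2143:Sun✓ 2144:Tue 2145:Wed 2146:Thu 2147:Fri 2148:Sun✓ 2149:Mon✓ 2150:Tue 2151:Wed 2152:Fri 2153:Sat✓ 2154:Sun✓ 2155:Mon✓ 2156:Wed 2157:Thu 2158:Fri
Years with five Mondays: 2136, 2137, 2138, 2142, 2143, 2148, 2149, 2153, 2154, 2155 → 10.

10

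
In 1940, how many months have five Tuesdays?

5

A month of length L has five Tuesdays iff its first Tuesday is on day ≤ L−28 (so day 1–3 in a 31-day month, 1–2 in a 30-day month, day 1 in a leap February).
Checking each month of 1940: Jan starts Mon (31d) ✓; Feb starts Thu (29d); Mar starts Fri (31d); Apr starts Mon (30d) ✓; May starts Wed (31d); Jun starts Sat (30d); Jul starts Mon (31d) ✓; Aug starts Thu (31d); Sep starts Sun (30d); Oct starts Tue (31d) ✓; Nov starts Fri (30d); Dec starts Sun (31d) ✓.
Five-Tuesday months: January, April, July, October, December → 5.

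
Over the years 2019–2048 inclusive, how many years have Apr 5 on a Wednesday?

4

Track Apr 5's weekday year by year (advancing +1, or +2 across a Feb 29):
  2019: Fri  2020: Sun (+2)  2021: Mon (+1)  2022: Tue (+1)  2023: Wed (+1) ✓
  2024: Fri (+2)  2025: Sat (+1)  2026: Sun (+1)  2027: Mon (+1)  2028: Wed (+2) ✓
  2029: Thu (+1)  2030: Fri (+1)  2031: Sat (+1)  2032: Mon (+2)  2033: Tue (+1)
  2034: Wed (+1) ✓  2035: Thu (+1)  2036: Sat (+2)  2037: Sun (+1)  2038: Mon (+1)
  2039: Tue (+1)  2040: Thu (+2)  2041: Fri (+1)  2042: Sat (+1)  2043: Sun (+1)
  2044: Tue (+2)  2045: Wed (+1) ✓  2046: Thu (+1)  2047: Fri (+1)  2048: Sun (+2)
Wednesday years: 2023, 2028, 2034, 2045 — 4 in total.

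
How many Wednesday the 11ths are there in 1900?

Check the 11th of each month of 1900: Jan 11: Thu, Feb 11: Sun, Mar 11: Sun, Apr 11: Wed, May 11: Fri, Jun 11: Mon, Jul 11: Wed, Aug 11: Sat, Sep 11: Tue, Oct 11: Thu, Nov 11: Sun, Dec 11: Tue.
Wednesday occurs in April, July — 2 months.

2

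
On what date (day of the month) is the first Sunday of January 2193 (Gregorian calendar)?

6

January 1, 2193 is a Tuesday, so the first Sunday is the 6th.
The first Sunday is 6 + 0 = 6.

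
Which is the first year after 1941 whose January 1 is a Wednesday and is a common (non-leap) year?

1947

Jan 1 advances by 2 weekdays after a leap year and by 1 after a common year.
1941: Jan 1 is Wednesday.
1942: Thursday
1943: Friday
1944: Saturday (leap)
1945: Monday
1946: Tuesday
1947: Wednesday
1947 begins on a Wednesday and is a common year.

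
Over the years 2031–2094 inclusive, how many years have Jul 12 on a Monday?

10

Track Jul 12's weekday year by year (advancing +1, or +2 across a Feb 29):
  2031: Sat  2032: Mon (+2) ✓  2033: Tue (+1)  2034: Wed (+1)  2035: Thu (+1)
  2036: Sat (+2)  2037: Sun (+1)  2038: Mon (+1) ✓  2039: Tue (+1)  2040: Thu (+2)
  2041: Fri (+1)  2042: Sat (+1)  2043: Sun (+1)  2044: Tue (+2)  … (36 more years) …
  2081: Sat (+1)  2082: Sun (+1)  2083: Mon (+1) ✓  2084: Wed (+2)  2085: Thu (+1)
  2086: Fri (+1)  2087: Sat (+1)  2088: Mon (+2) ✓  2089: Tue (+1)  2090: Wed (+1)
  2091: Thu (+1)  2092: Sat (+2)  2093: Sun (+1)  2094: Mon (+1) ✓
Monday years: 2032, 2038, 2049, 2055, 2060, 2066, 2077, 2083, 2088, 2094 — 10 in total.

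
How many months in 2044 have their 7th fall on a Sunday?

2

Check the 7th of each month of 2044: Jan 7: Thu, Feb 7: Sun, Mar 7: Mon, Apr 7: Thu, May 7: Sat, Jun 7: Tue, Jul 7: Thu, Aug 7: Sun, Sep 7: Wed, Oct 7: Fri, Nov 7: Mon, Dec 7: Wed.
Sunday occurs in February, August — 2 months.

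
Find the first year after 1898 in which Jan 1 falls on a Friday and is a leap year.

Jan 1 advances by 2 weekdays after a leap year and by 1 after a common year.
1898: Jan 1 is Saturday.
1899: Sunday
1900: Monday
1901: Tuesday
1902: Wednesday
1903: Thursday
1904: Friday (leap)
1904 begins on a Friday and is a leap year.

1904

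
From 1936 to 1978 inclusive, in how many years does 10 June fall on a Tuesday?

Track 10 June's weekday year by year (advancing +1, or +2 across a Feb 29):
  1936: Wed  1937: Thu (+1)  1938: Fri (+1)  1939: Sat (+1)  1940: Mon (+2)
  1941: Tue (+1) ✓  1942: Wed (+1)  1943: Thu (+1)  1944: Sat (+2)  1945: Sun (+1)
  1946: Mon (+1)  1947: Tue (+1) ✓  1948: Thu (+2)  1949: Fri (+1)  … (15 more years) …
  1965: Thu (+1)  1966: Fri (+1)  1967: Sat (+1)  1968: Mon (+2)  1969: Tue (+1) ✓
  1970: Wed (+1)  1971: Thu (+1)  1972: Sat (+2)  1973: Sun (+1)  1974: Mon (+1)
  1975: Tue (+1) ✓  1976: Thu (+2)  1977: Fri (+1)  1978: Sat (+1)
Tuesday years: 1941, 1947, 1952, 1958, 1969, 1975 — 6 in total.

6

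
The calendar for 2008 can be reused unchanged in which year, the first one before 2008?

1980

Two years share a calendar iff Jan 1 falls on the same weekday and both are leap or both are common. 2008: Jan 1 is Tuesday, leap year.
2007: Jan 1 Monday, common
2006: Jan 1 Sunday, common
2005: Jan 1 Saturday, common
2004: Jan 1 Thursday, leap
2003: Jan 1 Wednesday, common
2002: Jan 1 Tuesday, common
2001: Jan 1 Monday, common
2000: Jan 1 Saturday, leap
1999: Jan 1 Friday, common
1998: Jan 1 Thursday, common
1997: Jan 1 Wednesday, common
1996: Jan 1 Monday, leap
1995: Jan 1 Sunday, common
1994: Jan 1 Saturday, common
1993: Jan 1 Friday, common
1992: Jan 1 Wednesday, leap
1991: Jan 1 Tuesday, common
1990: Jan 1 Monday, common
1989: Jan 1 Sunday, common
1988: Jan 1 Friday, leap
1987: Jan 1 Thursday, common
1986: Jan 1 Wednesday, common
1985: Jan 1 Tuesday, common
1984: Jan 1 Sunday, leap
1983: Jan 1 Saturday, common
1982: Jan 1 Friday, common
1981: Jan 1 Thursday, common
1980: Jan 1 Tuesday, leap
1980 matches on both conditions.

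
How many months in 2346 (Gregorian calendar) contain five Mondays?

4

A month of length L has five Mondays iff its first Monday is on day ≤ L−28 (so day 1–3 in a 31-day month, 1–2 in a 30-day month, day 1 in a leap February).
Checking each month of 2346: Jan starts Tue (31d); Feb starts Fri (28d); Mar starts Fri (31d); Apr starts Mon (30d) ✓; May starts Wed (31d); Jun starts Sat (30d); Jul starts Mon (31d) ✓; Aug starts Thu (31d); Sep starts Sun (30d) ✓; Oct starts Tue (31d); Nov starts Fri (30d); Dec starts Sun (31d) ✓.
Five-Monday months: April, July, September, December → 4.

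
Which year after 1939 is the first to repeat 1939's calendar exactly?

1950

Two years share a calendar iff Jan 1 falls on the same weekday and both are leap or both are common. 1939: Jan 1 is Sunday, common year.
1940: Jan 1 Monday, leap
1941: Jan 1 Wednesday, common
1942: Jan 1 Thursday, common
1943: Jan 1 Friday, common
1944: Jan 1 Saturday, leap
1945: Jan 1 Monday, common
1946: Jan 1 Tuesday, common
1947: Jan 1 Wednesday, common
1948: Jan 1 Thursday, leap
1949: Jan 1 Saturday, common
1950: Jan 1 Sunday, common
1950 matches on both conditions.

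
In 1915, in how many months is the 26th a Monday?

2

Check the 26th of each month of 1915: Jan 26: Tue, Feb 26: Fri, Mar 26: Fri, Apr 26: Mon, May 26: Wed, Jun 26: Sat, Jul 26: Mon, Aug 26: Thu, Sep 26: Sun, Oct 26: Tue, Nov 26: Fri, Dec 26: Sun.
Monday occurs in April, July — 2 months.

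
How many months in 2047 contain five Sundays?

A month of length L has five Sundays iff its first Sunday is on day ≤ L−28 (so day 1–3 in a 31-day month, 1–2 in a 30-day month, day 1 in a leap February).
Checking each month of 2047: Jan starts Tue (31d); Feb starts Fri (28d); Mar starts Fri (31d) ✓; Apr starts Mon (30d); May starts Wed (31d); Jun starts Sat (30d) ✓; Jul starts Mon (31d); Aug starts Thu (31d); Sep starts Sun (30d) ✓; Oct starts Tue (31d); Nov starts Fri (30d); Dec starts Sun (31d) ✓.
Five-Sunday months: March, June, September, December → 4.

4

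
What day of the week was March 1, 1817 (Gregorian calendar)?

January 1, 1817 is a Wednesday.
March 1 is day 60 of the year, i.e. 59 days after Jan 1.
59 mod 7 = 3, so advance 3 weekdays from Wednesday: Saturday.

Saturday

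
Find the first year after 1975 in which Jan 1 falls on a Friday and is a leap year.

Jan 1 advances by 2 weekdays after a leap year and by 1 after a common year.
1975: Jan 1 is Wednesday.
1976: Thursday (leap)
1977: Saturday
1978: Sunday
1979: Monday
1980: Tuesday (leap)
1981: Thursday
1982: Friday
1983: Saturday
1984: Sunday (leap)
1985: Tuesday
1986: Wednesday
1987: Thursday
1988: Friday (leap)
1988 begins on a Friday and is a leap year.

1988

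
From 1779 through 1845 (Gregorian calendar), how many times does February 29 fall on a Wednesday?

Leap years in 1779–1845: 16 of them.
Feb 29 weekday advances by 5 (mod 7) from one leap year to the next four years later (or differs when a century non-leap intervenes).
Leap-day weekdays: 1780:Tue 1784:Sun 1788:Fri 1792:Wed✓ 1796:Mon 1804:Wed✓ 1808:Mon 1812:Sat 1816:Thu 1820:Tue 1824:Sun 1828:Fri 1832:Wed✓ 1836:Mon 1840:Sat 1844:Thu
Wednesday: 1792, 1804, 1832 → 3.

3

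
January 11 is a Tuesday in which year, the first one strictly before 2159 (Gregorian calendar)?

From one year to the next, a fixed date's weekday advances by 1, or by 2 when a Feb 29 lies between the two dates.
2159: January 11 is Thursday.
2158: Wednesday (−1)
2157: Tuesday (−1)
January 11 falls on a Tuesday in 2157.

2157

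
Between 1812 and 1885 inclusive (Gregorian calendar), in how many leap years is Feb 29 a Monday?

Leap years in 1812–1885: 19 of them.
Feb 29 weekday advances by 5 (mod 7) from one leap year to the next four years later (or differs when a century non-leap intervenes).
Leap-day weekdays: 1812:Sat 1816:Thu 1820:Tue 1824:Sun 1828:Fri 1832:Wed 1836:Mon✓ 1840:Sat 1844:Thu 1848:Tue 1852:Sun 1856:Fri 1860:Wed 1864:Mon✓ 1868:Sat 1872:Thu 1876:Tue 1880:Sun 1884:Fri
Monday: 1836, 1864 → 2.

2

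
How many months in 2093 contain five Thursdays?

A month of length L has five Thursdays iff its first Thursday is on day ≤ L−28 (so day 1–3 in a 31-day month, 1–2 in a 30-day month, day 1 in a leap February).
Checking each month of 2093: Jan starts Thu (31d) ✓; Feb starts Sun (28d); Mar starts Sun (31d); Apr starts Wed (30d) ✓; May starts Fri (31d); Jun starts Mon (30d); Jul starts Wed (31d) ✓; Aug starts Sat (31d); Sep starts Tue (30d); Oct starts Thu (31d) ✓; Nov starts Sun (30d); Dec starts Tue (31d) ✓.
Five-Thursday months: January, April, July, October, December → 5.

5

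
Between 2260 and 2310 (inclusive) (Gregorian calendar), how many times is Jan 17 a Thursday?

8

Track Jan 17's weekday year by year (advancing +1, or +2 across a Feb 29):
  2260: Tue  2261: Thu (+2) ✓  2262: Fri (+1)  2263: Sat (+1)  2264: Sun (+1)
  2265: Tue (+2)  2266: Wed (+1)  2267: Thu (+1) ✓  2268: Fri (+1)  2269: Sun (+2)
  2270: Mon (+1)  2271: Tue (+1)  2272: Wed (+1)  2273: Fri (+2)  … (23 more years) …
  2297: Sun (+2)  2298: Mon (+1)  2299: Tue (+1)  2300: Wed (+1)  2301: Thu (+1) ✓
  2302: Fri (+1)  2303: Sat (+1)  2304: Sun (+1)  2305: Tue (+2)  2306: Wed (+1)
  2307: Thu (+1) ✓  2308: Fri (+1)  2309: Sun (+2)  2310: Mon (+1)
Thursday years: 2261, 2267, 2278, 2284, 2289, 2295, 2301, 2307 — 8 in total.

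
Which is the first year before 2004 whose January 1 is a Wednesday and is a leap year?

Jan 1 advances by 2 weekdays after a leap year and by 1 after a common year.
2004: Jan 1 is Thursday (leap).
2003: Wednesday
2002: Tuesday
2001: Monday
2000: Saturday (leap)
1999: Friday
1998: Thursday
1997: Wednesday
1996: Monday (leap)
1995: Sunday
1994: Saturday
1993: Friday
1992: Wednesday (leap)
1992 begins on a Wednesday and is a leap year.

1992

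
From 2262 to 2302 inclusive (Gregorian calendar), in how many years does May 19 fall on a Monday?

Track May 19's weekday year by year (advancing +1, or +2 across a Feb 29):
  2262: Mon ✓  2263: Tue (+1)  2264: Thu (+2)  2265: Fri (+1)  2266: Sat (+1)
  2267: Sun (+1)  2268: Tue (+2)  2269: Wed (+1)  2270: Thu (+1)  2271: Fri (+1)
  2272: Sun (+2)  2273: Mon (+1) ✓  2274: Tue (+1)  2275: Wed (+1)  … (13 more years) …
  2289: Sun (+1)  2290: Mon (+1) ✓  2291: Tue (+1)  2292: Thu (+2)  2293: Fri (+1)
  2294: Sat (+1)  2295: Sun (+1)  2296: Tue (+2)  2297: Wed (+1)  2298: Thu (+1)
  2299: Fri (+1)  2300: Sat (+1)  2301: Sun (+1)  2302: Mon (+1) ✓
Monday years: 2262, 2273, 2279, 2284, 2290, 2302 — 6 in total.

6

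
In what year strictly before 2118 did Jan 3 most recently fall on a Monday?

2107

From one year to the next, a fixed date's weekday advances by 1, or by 2 when a Feb 29 lies between the two dates.
2118: January 3 is Monday.
2117: Sunday (−1)
2116: Friday (−2)
2115: Thursday (−1)
2114: Wednesday (−1)
2113: Tuesday (−1)
2112: Sunday (−2)
2111: Saturday (−1)
2110: Friday (−1)
2109: Thursday (−1)
2108: Tuesday (−2)
2107: Monday (−1)
Jan 3 falls on a Monday in 2107.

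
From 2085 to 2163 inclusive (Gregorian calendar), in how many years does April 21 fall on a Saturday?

12

Track April 21's weekday year by year (advancing +1, or +2 across a Feb 29):
  2085: Sat ✓  2086: Sun (+1)  2087: Mon (+1)  2088: Wed (+2)  2089: Thu (+1)
  2090: Fri (+1)  2091: Sat (+1) ✓  2092: Mon (+2)  2093: Tue (+1)  2094: Wed (+1)
  2095: Thu (+1)  2096: Sat (+2) ✓  2097: Sun (+1)  2098: Mon (+1)  … (51 more years) …
  2150: Tue (+1)  2151: Wed (+1)  2152: Fri (+2)  2153: Sat (+1) ✓  2154: Sun (+1)
  2155: Mon (+1)  2156: Wed (+2)  2157: Thu (+1)  2158: Fri (+1)  2159: Sat (+1) ✓
  2160: Mon (+2)  2161: Tue (+1)  2162: Wed (+1)  2163: Thu (+1)
Saturday years: 2085, 2091, 2096, 2103, 2108, 2114, 2125, 2131, 2136, 2142, 2153, 2159 — 12 in total.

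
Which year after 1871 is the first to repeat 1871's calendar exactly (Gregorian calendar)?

1882

Two years share a calendar iff Jan 1 falls on the same weekday and both are leap or both are common. 1871: Jan 1 is Sunday, common year.
1872: Jan 1 Monday, leap
1873: Jan 1 Wednesday, common
1874: Jan 1 Thursday, common
1875: Jan 1 Friday, common
1876: Jan 1 Saturday, leap
1877: Jan 1 Monday, common
1878: Jan 1 Tuesday, common
1879: Jan 1 Wednesday, common
1880: Jan 1 Thursday, leap
1881: Jan 1 Saturday, common
1882: Jan 1 Sunday, common
1882 matches on both conditions.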